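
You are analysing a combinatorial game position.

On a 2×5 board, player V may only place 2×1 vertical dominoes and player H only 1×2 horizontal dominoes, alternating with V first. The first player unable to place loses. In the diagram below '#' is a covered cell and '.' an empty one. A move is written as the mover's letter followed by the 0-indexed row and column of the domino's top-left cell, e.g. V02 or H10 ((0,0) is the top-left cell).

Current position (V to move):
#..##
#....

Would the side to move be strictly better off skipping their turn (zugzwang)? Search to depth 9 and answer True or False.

[#..##/#....] V move#1: V01:-1/##.##/##..., V02:+1/#.###/#.#..*
[#.###/#.#..] H move#2: H13:-1/#.###/#.###*
[#.###/#.###] V move#3: V01:+1/#####/#####*
[#####/#####] end (terminal -1, H#4); searched #..##/#.... to 9
if V skipped the turn, H would face:
~ [#..##/#....] H move#1: H01:+1/#####/#....*, H11:+1/#..##/###.., H12:-1/#..##/#.##., H13:-1/#..##/#..##
~ [#####/#....] end (terminal -1, V#2); searched #..##/#.... to 9
compare (V): move=+1 vs pass=-1

zugzwang(#..##/#...., V) = False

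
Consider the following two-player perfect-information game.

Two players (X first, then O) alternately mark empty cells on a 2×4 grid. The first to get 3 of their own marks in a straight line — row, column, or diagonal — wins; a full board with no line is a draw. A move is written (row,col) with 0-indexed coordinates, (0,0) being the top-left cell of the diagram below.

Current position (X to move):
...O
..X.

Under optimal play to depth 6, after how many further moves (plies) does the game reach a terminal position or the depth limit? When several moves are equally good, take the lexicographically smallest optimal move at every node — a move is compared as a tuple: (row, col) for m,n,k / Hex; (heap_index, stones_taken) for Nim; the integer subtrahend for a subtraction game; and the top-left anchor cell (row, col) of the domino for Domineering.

ply 1, X at ...O/..X. | (0,0)=+0→X..O/..X.; (0,1)=+0→.X.O/..X.; (0,2)=+0→..XO/..X.; (1,0)=+0→...O/X.X.; (1,1)=+1→...O/.XX.*; (1,3)=+0→...O/..XX
ply 2, O at ...O/.XX. | (0,0)=-1→O..O/.XX.*; (0,1)=-1→.O.O/.XX.; (0,2)=-1→..OO/.XX.; (1,0)=-1→...O/OXX.; (1,3)=-1→...O/.XXO
ply 3, X at O..O/.XX. | (0,1)=+1→OX.O/.XX.*; (0,2)=+1→O.XO/.XX.; (1,0)=+1→O..O/XXX.; (1,3)=+1→O..O/.XXX
ply 4, O at OX.O/.XX. | (0,2)=-1→OXOO/.XX.*; (1,0)=-1→OX.O/OXX.; (1,3)=-1→OX.O/.XXO
ply 5, X at OXOO/.XX. | (1,0)=+1→OXOO/XXX.*; (1,3)=+1→OXOO/.XXX
ply 6: OXOO/XXX. is terminal -1 (O); from ...O/..X. depth 6

PV length from [...O/..X.]: 5 plies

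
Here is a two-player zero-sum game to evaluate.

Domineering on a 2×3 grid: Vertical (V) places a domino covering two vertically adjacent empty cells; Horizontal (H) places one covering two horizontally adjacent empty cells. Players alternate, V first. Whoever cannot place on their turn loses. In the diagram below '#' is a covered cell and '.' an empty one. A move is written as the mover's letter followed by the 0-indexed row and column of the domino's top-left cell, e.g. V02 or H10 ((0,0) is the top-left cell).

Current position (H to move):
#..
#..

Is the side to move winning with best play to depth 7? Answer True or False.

H winning at [#../#..]: True

ply 1, H at #../#.. | H01=+1→###/#..*; H11=+1→#../###
ply 2: ###/#.. is terminal -1 (V); from #../#.. depth 7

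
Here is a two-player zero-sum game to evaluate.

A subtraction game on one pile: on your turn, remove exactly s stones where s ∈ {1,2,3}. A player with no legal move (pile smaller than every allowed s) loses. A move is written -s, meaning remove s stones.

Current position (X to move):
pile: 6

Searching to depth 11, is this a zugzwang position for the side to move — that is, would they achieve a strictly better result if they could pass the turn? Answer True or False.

zugzwang(6, X) = False

p1 X@[6]: -1[5]-1 -2[4]+1* -3[3]-1
p2 O@[4]: -1[3]-1* -2[2]-1 -3[1]-1
p3 X@[3]: -1[2]-1 -2[1]-1 -3[0]+1*
p4 O@[0] terminal -1; root [6] d11
if X skipped the turn, O would face:
~ p1 O@[6]: -1[5]-1 -2[4]+1* -3[3]-1
~ p2 X@[4]: -1[3]-1* -2[2]-1 -3[1]-1
~ p3 O@[3]: -1[2]-1 -2[1]-1 -3[0]+1*
~ p4 X@[0] terminal -1; root [6] d11
compare (X): move=+1 vs pass=-1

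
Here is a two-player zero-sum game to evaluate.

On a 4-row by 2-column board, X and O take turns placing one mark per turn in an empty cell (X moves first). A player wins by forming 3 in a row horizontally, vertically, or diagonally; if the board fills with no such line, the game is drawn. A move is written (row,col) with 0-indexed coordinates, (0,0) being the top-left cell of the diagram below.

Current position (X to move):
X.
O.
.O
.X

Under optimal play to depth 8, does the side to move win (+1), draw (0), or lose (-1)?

value(X./O./.O/.X, X) = 0

ply 1, X at X./O./.O/.X | (0,1)=+0→XX/O./.O/.X*; (1,1)=+0→X./OX/.O/.X; (2,0)=+0→X./O./XO/.X; (3,0)=+0→X./O./.O/XX
ply 2, O at XX/O./.O/.X | (1,1)=+0→XX/OO/.O/.X*; (2,0)=+0→XX/O./OO/.X; (3,0)=+0→XX/O./.O/OX
ply 3, X at XX/OO/.O/.X | (2,0)=+0→XX/OO/XO/.X*; (3,0)=+0→XX/OO/.O/XX
ply 4, O at XX/OO/XO/.X | (3,0)=+0→XX/OO/XO/OX*
ply 5: XX/OO/XO/OX is terminal +0 (X); from X./O./.O/.X depth 8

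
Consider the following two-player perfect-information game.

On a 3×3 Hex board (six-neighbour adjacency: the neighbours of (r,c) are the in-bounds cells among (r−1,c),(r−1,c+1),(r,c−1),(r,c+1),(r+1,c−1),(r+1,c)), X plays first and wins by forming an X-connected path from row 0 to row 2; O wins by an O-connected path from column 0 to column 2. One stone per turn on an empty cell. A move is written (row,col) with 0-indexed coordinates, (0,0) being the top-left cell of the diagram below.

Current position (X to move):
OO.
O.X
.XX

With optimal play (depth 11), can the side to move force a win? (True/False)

X winning at [OO./O.X/.XX]: True

p1 X@[OO./O.X/.XX]: (0,2)[OOX/O.X/.XX]+1* (1,1)[OO./OXX/.XX]-1 (2,0)[OO./O.X/XXX]-1
p2 O@[OOX/O.X/.XX] terminal -1; root [OO./O.X/.XX] d11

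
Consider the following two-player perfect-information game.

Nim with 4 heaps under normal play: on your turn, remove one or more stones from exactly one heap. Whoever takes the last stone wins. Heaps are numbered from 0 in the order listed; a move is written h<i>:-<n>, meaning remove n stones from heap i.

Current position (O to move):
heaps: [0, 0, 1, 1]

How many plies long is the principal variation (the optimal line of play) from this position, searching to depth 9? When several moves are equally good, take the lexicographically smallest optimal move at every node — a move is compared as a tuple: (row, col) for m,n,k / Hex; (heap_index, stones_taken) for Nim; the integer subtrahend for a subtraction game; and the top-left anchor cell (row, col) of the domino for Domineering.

PV length from [(0,0,1,1)]: 2 plies

ply 1, O at (0,0,1,1) | h2:-1=-1→(0,0,0,1)*; h3:-1=-1→(0,0,1,0)
ply 2, X at (0,0,0,1) | h3:-1=+1→(0,0,0,0)*
ply 3: (0,0,0,0) is terminal -1 (O); from (0,0,1,1) depth 9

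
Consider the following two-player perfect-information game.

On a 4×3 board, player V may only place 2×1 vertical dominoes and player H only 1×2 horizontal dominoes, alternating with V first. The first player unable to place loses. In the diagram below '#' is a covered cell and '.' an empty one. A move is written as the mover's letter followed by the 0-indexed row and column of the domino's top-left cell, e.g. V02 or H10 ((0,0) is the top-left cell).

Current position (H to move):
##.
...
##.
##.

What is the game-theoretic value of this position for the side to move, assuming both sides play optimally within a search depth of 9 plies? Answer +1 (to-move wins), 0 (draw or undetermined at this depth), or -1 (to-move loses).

[##./.../##./##.] H move#1: H10:-1/##./##./##./##.*, H11:-1/##./.##/##./##.
[##./##./##./##.] V move#2: V02:+1/###/###/##./##.*, V12:+1/##./###/###/##., V22:+1/##./##./###/###
[###/###/##./##.] end (terminal -1, H#3); searched ##./.../##./##. to 9

value(##./.../##./##., H) = -1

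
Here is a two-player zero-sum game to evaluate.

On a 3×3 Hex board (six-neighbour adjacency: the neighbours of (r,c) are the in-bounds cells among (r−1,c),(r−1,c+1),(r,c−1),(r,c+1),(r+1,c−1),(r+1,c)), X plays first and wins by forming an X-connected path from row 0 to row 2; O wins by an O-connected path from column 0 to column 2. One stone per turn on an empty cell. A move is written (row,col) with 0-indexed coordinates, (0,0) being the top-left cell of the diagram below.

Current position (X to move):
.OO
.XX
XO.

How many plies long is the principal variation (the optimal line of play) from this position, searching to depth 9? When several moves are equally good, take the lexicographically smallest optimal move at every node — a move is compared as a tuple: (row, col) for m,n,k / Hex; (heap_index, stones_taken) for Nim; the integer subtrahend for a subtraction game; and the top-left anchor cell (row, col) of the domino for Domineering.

[.OO/.XX/XO.] X move#1: (0,0):-1/XOO/.XX/XO.*, (1,0):-1/.OO/XXX/XO., (2,2):-1/.OO/.XX/XOX
[XOO/.XX/XO.] O move#2: (1,0):+1/XOO/OXX/XO.*, (2,2):-1/XOO/.XX/XOO
[XOO/OXX/XO.] end (terminal -1, X#3); searched .OO/.XX/XO. to 9

PV length from [.OO/.XX/XO.]: 2 plies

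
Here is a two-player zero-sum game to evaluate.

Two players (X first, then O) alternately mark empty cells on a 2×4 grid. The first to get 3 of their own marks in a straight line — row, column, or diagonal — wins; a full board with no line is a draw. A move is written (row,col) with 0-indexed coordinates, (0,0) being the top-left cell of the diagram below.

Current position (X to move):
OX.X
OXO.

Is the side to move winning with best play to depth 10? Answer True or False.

X winning at [OX.X/OXO.]: True

[OX.X/OXO.] X move#1: (0,2):+1/OXXX/OXO.*, (1,3):+0/OX.X/OXOX
[OXXX/OXO.] end (terminal -1, O#2); searched OX.X/OXO. to 10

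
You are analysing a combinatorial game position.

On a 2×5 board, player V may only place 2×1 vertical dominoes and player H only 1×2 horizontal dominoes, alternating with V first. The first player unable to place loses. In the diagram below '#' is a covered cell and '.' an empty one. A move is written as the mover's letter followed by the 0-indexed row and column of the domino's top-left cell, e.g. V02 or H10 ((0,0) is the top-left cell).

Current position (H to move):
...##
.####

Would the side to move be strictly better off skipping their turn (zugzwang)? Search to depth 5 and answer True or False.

zugzwang(...##/.####, H) = False

[...##/.####] H move#1: H00:+1/##.##/.####*, H01:-1/.####/.####
[##.##/.####] end (terminal -1, V#2); searched ...##/.#### to 5
suppose H passes — search the same position with V to move:
pass> [...##/.####] V move#1: V00:-1/#..##/#####*
pass> [#..##/#####] H move#2: H01:+1/#####/#####*
pass> [#####/#####] end (terminal -1, V#3); searched ...##/.#### to 5
for H: play +1, pass +1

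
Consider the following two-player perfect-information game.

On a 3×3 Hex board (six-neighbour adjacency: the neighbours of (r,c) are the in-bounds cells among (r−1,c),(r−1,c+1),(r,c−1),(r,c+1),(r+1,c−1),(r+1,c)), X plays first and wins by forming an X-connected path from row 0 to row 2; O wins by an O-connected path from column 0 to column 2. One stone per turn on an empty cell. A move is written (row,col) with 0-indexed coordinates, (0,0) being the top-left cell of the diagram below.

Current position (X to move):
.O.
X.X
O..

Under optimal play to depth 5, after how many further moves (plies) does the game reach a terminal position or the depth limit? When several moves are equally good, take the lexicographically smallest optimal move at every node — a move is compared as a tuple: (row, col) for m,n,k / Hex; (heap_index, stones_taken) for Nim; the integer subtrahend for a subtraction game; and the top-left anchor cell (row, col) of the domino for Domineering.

[.O./X.X/O..] X move#1: (0,0):+1/XO./X.X/O..*, (0,2):+1/.OX/X.X/O.., (1,1):+1/.O./XXX/O.., (2,1):-1/.O./X.X/OX., (2,2):-1/.O./X.X/O.X
[XO./X.X/O..] O move#2: (0,2):-1/XOO/X.X/O..*, (1,1):-1/XO./XOX/O.., (2,1):-1/XO./X.X/OO., (2,2):-1/XO./X.X/O.O
[XOO/X.X/O..] X move#3: (1,1):+1/XOO/XXX/O..*, (2,1):-1/XOO/X.X/OX., (2,2):-1/XOO/X.X/O.X
[XOO/XXX/O..] O move#4: (2,1):-1/XOO/XXX/OO.*, (2,2):-1/XOO/XXX/O.O
[XOO/XXX/OO.] X move#5: (2,2):+1/XOO/XXX/OOX*
[XOO/XXX/OOX] end (terminal -1, O#6); searched .O./X.X/O.. to 5

PV length from [.O./X.X/O..]: 5 plies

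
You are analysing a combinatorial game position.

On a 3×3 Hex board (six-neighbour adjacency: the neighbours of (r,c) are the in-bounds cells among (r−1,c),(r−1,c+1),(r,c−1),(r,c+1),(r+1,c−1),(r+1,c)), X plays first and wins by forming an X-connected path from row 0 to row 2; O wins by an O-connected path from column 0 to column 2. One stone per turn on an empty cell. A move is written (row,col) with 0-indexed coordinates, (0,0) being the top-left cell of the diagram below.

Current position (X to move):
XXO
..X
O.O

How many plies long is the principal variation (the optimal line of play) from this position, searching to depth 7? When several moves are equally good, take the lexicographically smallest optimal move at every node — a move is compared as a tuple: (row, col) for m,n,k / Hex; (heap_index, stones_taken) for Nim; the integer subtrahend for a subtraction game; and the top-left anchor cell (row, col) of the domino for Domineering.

PV length from [XXO/..X/O.O]: 2 plies

p1 X@[XXO/..X/O.O]: (1,0)[XXO/X.X/O.O]-1* (1,1)[XXO/.XX/O.O]-1 (2,1)[XXO/..X/OXO]-1
p2 O@[XXO/X.X/O.O]: (1,1)[XXO/XOX/O.O]+1* (2,1)[XXO/X.X/OOO]+1
p3 X@[XXO/XOX/O.O] terminal -1; root [XXO/..X/O.O] d7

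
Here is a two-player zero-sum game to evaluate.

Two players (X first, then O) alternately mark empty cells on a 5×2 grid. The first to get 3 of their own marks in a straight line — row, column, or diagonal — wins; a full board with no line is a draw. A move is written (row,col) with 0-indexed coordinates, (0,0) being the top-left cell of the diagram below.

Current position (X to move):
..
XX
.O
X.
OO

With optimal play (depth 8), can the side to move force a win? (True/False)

[../XX/.O/X./OO] X move#1: (0,0):-1/X./XX/.O/X./OO, (0,1):-1/.X/XX/.O/X./OO, (2,0):+1/../XX/XO/X./OO*, (3,1):+0/../XX/.O/XX/OO
[../XX/XO/X./OO] end (terminal -1, O#2); searched ../XX/.O/X./OO to 8

X winning at [../XX/.O/X./OO]: True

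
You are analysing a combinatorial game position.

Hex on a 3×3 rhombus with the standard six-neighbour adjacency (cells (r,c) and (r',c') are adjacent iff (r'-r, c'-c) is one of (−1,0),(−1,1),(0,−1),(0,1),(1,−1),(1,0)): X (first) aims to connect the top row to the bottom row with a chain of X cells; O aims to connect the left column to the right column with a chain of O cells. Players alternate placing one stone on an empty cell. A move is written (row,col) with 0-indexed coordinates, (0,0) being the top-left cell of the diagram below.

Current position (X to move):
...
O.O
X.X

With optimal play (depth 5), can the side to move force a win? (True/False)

X winning at [.../O.O/X.X]: True

[.../O.O/X.X] X move#1: (0,0):-1/X../O.O/X.X, (0,1):-1/.X./O.O/X.X, (0,2):-1/..X/O.O/X.X, (1,1):+1/.../OXO/X.X*, (2,1):-1/.../O.O/XXX
[.../OXO/X.X] O move#2: (0,0):-1/O../OXO/X.X*, (0,1):-1/.O./OXO/X.X, (0,2):-1/..O/OXO/X.X, (2,1):-1/.../OXO/XOX
[O../OXO/X.X] X move#3: (0,1):+1/OX./OXO/X.X*, (0,2):+1/O.X/OXO/X.X, (2,1):+1/O../OXO/XXX
[OX./OXO/X.X] end (terminal -1, O#4); searched .../O.O/X.X to 5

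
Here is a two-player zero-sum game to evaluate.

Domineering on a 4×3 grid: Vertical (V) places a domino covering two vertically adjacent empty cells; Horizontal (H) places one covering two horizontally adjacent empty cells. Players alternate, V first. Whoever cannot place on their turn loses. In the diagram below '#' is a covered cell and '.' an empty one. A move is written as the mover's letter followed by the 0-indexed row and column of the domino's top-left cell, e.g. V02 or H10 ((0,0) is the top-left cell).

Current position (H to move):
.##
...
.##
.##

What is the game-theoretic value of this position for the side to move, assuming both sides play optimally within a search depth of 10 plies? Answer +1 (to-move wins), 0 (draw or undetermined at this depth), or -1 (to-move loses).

p1 H@[.##/.../.##/.##]: H10[.##/##./.##/.##]-1* H11[.##/.##/.##/.##]-1
p2 V@[.##/##./.##/.##]: V20[.##/##./###/###]+1*
p3 H@[.##/##./###/###] terminal -1; root [.##/.../.##/.##] d10

value(.##/.../.##/.##, H) = -1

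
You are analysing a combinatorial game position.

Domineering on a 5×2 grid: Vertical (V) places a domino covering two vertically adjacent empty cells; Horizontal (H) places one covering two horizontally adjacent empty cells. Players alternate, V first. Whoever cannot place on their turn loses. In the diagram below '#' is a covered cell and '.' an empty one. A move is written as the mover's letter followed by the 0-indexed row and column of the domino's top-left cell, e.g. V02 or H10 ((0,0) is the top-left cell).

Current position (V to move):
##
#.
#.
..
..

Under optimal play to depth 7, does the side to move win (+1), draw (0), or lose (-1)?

p1 V@[##/#./#./../..]: V11[##/##/##/../..]-1 V21[##/#./##/.#/..]-1 V30[##/#./#./#./#.]+1* V31[##/#./#./.#/.#]+1
p2 H@[##/#./#./#./#.] terminal -1; root [##/#./#./../..] d7

value(##/#./#./../.., V) = +1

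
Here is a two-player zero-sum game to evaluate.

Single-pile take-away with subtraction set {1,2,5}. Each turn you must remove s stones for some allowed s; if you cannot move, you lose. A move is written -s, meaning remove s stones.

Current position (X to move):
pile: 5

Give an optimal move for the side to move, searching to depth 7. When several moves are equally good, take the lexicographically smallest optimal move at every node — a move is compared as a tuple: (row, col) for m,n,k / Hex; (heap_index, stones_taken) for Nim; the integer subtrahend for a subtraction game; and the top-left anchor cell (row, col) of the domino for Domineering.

X's best at [5]: -2

p1 X@[5]: -1[4]-1 -2[3]+1* -5[0]+1
p2 O@[3]: -1[2]-1* -2[1]-1
p3 X@[2]: -1[1]-1 -2[0]+1*
p4 O@[0] terminal -1; root [5] d7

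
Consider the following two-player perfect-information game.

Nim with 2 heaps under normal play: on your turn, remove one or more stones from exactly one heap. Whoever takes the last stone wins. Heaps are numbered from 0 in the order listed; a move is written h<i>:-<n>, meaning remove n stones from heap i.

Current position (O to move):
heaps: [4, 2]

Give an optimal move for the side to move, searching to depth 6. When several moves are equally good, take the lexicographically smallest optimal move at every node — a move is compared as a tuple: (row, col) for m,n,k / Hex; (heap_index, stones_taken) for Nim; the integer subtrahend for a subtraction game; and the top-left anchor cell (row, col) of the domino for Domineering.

O's best at [(4,2)]: h0:-2

ply 1, O at (4,2) | h0:-1=-1→(3,2); h0:-2=+1→(2,2)*; h0:-3=-1→(1,2); h0:-4=-1→(0,2); h1:-1=-1→(4,1); h1:-2=-1→(4,0)
ply 2, X at (2,2) | h0:-1=-1→(1,2)*; h0:-2=-1→(0,2); h1:-1=-1→(2,1); h1:-2=-1→(2,0)
ply 3, O at (1,2) | h0:-1=-1→(0,2); h1:-1=+1→(1,1)*; h1:-2=-1→(1,0)
ply 4, X at (1,1) | h0:-1=-1→(0,1)*; h1:-1=-1→(1,0)
ply 5, O at (0,1) | h1:-1=+1→(0,0)*
ply 6: (0,0) is terminal -1 (X); from (4,2) depth 6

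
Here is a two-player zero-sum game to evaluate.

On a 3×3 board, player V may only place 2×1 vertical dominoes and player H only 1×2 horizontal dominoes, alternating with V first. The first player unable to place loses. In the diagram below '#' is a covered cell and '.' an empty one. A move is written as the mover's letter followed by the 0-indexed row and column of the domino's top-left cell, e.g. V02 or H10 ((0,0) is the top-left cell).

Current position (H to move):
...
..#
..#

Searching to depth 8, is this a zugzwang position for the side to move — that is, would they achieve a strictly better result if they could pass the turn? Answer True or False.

ply 1, H at .../..#/..# | H00=-1→##./..#/..#; H01=-1→.##/..#/..#; H10=+1→.../###/..#*; H20=-1→.../..#/###
ply 2: .../###/..# is terminal -1 (V); from .../..#/..# depth 8
suppose H passes — search the same position with V to move:
pass> ply 1, V at .../..#/..# | V00=+1→#../#.#/..#*; V01=+1→.#./.##/..#; V10=+1→.../#.#/#.#; V11=+1→.../.##/.##
pass> ply 2, H at #../#.#/..# | H01=-1→###/#.#/..#*; H20=-1→#../#.#/###
pass> ply 3, V at ###/#.#/..# | V11=+1→###/###/.##*
pass> ply 4: ###/###/.## is terminal -1 (H); from .../..#/..# depth 8
for H: play +1, pass -1

zugzwang(.../..#/..#, H) = False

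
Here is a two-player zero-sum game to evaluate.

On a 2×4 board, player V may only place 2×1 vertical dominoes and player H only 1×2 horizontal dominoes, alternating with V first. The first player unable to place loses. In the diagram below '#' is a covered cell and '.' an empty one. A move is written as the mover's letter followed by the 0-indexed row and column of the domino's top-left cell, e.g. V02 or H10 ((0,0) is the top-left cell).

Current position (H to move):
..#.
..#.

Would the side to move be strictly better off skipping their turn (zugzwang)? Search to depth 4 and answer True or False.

ply 1, H at ..#./..#. | H00=+1→###./..#.*; H10=+1→..#./###.
ply 2, V at ###./..#. | V03=-1→####/..##*
ply 3, H at ####/..## | H10=+1→####/####*
ply 4: ####/#### is terminal -1 (V); from ..#./..#. depth 4
suppose H passes — search the same position with V to move:
pass> ply 1, V at ..#./..#. | V00=+1→#.#./#.#.*; V01=+1→.##./.##.; V03=-1→..##/..##
pass> ply 2: #.#./#.#. is terminal -1 (H); from ..#./..#. depth 4
for H: play +1, pass -1

zugzwang(..#./..#., H) = False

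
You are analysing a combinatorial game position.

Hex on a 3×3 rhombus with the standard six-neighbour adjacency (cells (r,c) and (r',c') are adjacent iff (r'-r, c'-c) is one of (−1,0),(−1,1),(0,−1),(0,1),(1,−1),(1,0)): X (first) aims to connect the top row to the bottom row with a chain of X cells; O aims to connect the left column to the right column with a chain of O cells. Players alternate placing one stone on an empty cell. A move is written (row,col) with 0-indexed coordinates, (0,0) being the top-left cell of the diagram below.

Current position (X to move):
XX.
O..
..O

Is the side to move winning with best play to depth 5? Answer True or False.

X winning at [XX./O../..O]: True

ply 1, X at XX./O../..O | (0,2)=-1→XXX/O../..O; (1,1)=+1→XX./OX./..O*; (1,2)=-1→XX./O.X/..O; (2,0)=-1→XX./O../X.O; (2,1)=-1→XX./O../.XO
ply 2, O at XX./OX./..O | (0,2)=-1→XXO/OX./..O*; (1,2)=-1→XX./OXO/..O; (2,0)=-1→XX./OX./O.O; (2,1)=-1→XX./OX./.OO
ply 3, X at XXO/OX./..O | (1,2)=+1→XXO/OXX/..O*; (2,0)=+1→XXO/OX./X.O; (2,1)=+1→XXO/OX./.XO
ply 4, O at XXO/OXX/..O | (2,0)=-1→XXO/OXX/O.O*; (2,1)=-1→XXO/OXX/.OO
ply 5, X at XXO/OXX/O.O | (2,1)=+1→XXO/OXX/OXO*
ply 6: XXO/OXX/OXO is terminal -1 (O); from XX./O../..O depth 5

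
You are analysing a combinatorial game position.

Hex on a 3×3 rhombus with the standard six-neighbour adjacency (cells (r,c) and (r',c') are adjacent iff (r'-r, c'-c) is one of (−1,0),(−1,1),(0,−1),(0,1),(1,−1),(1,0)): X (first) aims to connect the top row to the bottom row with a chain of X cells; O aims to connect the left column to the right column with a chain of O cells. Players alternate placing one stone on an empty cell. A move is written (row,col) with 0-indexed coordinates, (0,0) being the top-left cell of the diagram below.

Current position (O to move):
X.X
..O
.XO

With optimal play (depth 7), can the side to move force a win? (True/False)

[X.X/..O/.XO] O move#1: (0,1):-1/XOX/..O/.XO, (1,0):-1/X.X/O.O/.XO, (1,1):+1/X.X/.OO/.XO*, (2,0):-1/X.X/..O/OXO
[X.X/.OO/.XO] X move#2: (0,1):-1/XXX/.OO/.XO*, (1,0):-1/X.X/XOO/.XO, (2,0):-1/X.X/.OO/XXO
[XXX/.OO/.XO] O move#3: (1,0):+1/XXX/OOO/.XO*, (2,0):+1/XXX/.OO/OXO
[XXX/OOO/.XO] end (terminal -1, X#4); searched X.X/..O/.XO to 7

O winning at [X.X/..O/.XO]: True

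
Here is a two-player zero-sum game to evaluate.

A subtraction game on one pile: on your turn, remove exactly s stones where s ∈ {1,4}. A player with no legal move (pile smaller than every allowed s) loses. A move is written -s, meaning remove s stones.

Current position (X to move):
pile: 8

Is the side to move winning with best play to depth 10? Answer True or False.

p1 X@[8]: -1[7]+1* -4[4]-1
p2 O@[7]: -1[6]-1* -4[3]-1
p3 X@[6]: -1[5]+1* -4[2]+1
p4 O@[5]: -1[4]-1* -4[1]-1
p5 X@[4]: -1[3]-1 -4[0]+1*
p6 O@[0] terminal -1; root [8] d10

X winning at [8]: True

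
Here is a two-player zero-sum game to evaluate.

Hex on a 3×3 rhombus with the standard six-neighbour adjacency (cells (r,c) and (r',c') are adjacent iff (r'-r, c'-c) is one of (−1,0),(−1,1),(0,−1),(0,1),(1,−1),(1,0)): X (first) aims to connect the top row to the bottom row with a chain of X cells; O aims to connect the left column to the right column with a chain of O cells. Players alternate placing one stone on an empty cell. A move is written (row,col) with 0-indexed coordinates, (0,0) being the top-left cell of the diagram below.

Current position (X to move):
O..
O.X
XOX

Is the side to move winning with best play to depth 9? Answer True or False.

X winning at [O../O.X/XOX]: True

p1 X@[O../O.X/XOX]: (0,1)[OX./O.X/XOX]+1* (0,2)[O.X/O.X/XOX]+1 (1,1)[O../OXX/XOX]+1
p2 O@[OX./O.X/XOX]: (0,2)[OXO/O.X/XOX]-1* (1,1)[OX./OOX/XOX]-1
p3 X@[OXO/O.X/XOX]: (1,1)[OXO/OXX/XOX]+1*
p4 O@[OXO/OXX/XOX] terminal -1; root [O../O.X/XOX] d9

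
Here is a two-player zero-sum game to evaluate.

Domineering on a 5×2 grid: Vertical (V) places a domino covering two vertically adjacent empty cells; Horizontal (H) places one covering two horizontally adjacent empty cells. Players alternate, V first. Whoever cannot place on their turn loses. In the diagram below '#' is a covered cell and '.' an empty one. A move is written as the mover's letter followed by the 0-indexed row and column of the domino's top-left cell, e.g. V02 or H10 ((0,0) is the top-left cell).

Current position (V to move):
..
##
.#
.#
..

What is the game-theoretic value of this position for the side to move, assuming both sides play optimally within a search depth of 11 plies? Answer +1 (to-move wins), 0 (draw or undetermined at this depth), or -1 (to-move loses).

value(../##/.#/.#/.., V) = -1

p1 V@[../##/.#/.#/..]: V20[../##/##/##/..]-1* V30[../##/.#/##/#.]-1
p2 H@[../##/##/##/..]: H00[##/##/##/##/..]+1* H40[../##/##/##/##]+1
p3 V@[##/##/##/##/..] terminal -1; root [../##/.#/.#/..] d11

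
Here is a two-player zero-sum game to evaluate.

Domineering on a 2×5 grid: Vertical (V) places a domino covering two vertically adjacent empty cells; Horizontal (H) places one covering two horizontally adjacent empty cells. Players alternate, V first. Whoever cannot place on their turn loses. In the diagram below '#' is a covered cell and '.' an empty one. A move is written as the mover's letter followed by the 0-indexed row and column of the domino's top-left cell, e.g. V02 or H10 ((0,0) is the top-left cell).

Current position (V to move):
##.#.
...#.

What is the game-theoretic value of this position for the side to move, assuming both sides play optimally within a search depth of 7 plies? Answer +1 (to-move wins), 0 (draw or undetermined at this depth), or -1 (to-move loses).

value(##.#./...#., V) = +1

[##.#./...#.] V move#1: V02:+1/####./..##.*, V04:-1/##.##/...##
[####./..##.] H move#2: H10:-1/####./####.*
[####./####.] V move#3: V04:+1/#####/#####*
[#####/#####] end (terminal -1, H#4); searched ##.#./...#. to 7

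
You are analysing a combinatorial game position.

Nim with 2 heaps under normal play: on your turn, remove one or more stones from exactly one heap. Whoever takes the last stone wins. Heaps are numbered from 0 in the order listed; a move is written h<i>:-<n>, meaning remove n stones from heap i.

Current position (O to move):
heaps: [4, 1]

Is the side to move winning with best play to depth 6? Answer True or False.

[(4,1)] O move#1: h0:-1:-1/(3,1), h0:-2:-1/(2,1), h0:-3:+1/(1,1)*, h0:-4:-1/(0,1), h1:-1:-1/(4,0)
[(1,1)] X move#2: h0:-1:-1/(0,1)*, h1:-1:-1/(1,0)
[(0,1)] O move#3: h1:-1:+1/(0,0)*
[(0,0)] end (terminal -1, X#4); searched (4,1) to 6

O winning at [(4,1)]: True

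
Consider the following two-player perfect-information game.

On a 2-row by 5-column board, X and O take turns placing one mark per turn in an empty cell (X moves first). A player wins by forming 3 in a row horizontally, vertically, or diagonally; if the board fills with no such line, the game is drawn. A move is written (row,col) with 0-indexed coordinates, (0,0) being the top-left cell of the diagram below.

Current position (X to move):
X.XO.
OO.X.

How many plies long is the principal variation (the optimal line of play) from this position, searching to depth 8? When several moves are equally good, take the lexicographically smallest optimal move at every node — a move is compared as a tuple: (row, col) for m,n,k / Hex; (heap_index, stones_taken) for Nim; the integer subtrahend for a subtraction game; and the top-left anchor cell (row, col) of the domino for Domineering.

PV length from [X.XO./OO.X.]: 1 ply

[X.XO./OO.X.] X move#1: (0,1):+1/XXXO./OO.X.*, (0,4):-1/X.XOX/OO.X., (1,2):+1/X.XO./OOXX., (1,4):-1/X.XO./OO.XX
[XXXO./OO.X.] end (terminal -1, O#2); searched X.XO./OO.X. to 8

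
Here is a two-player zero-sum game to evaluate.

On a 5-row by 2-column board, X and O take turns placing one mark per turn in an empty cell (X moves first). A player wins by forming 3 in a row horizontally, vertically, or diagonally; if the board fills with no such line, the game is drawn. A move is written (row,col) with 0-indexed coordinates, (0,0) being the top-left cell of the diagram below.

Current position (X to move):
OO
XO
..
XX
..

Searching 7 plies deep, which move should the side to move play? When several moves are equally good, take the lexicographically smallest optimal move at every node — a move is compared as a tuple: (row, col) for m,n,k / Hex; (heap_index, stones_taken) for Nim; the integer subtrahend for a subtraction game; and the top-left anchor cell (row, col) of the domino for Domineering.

[OO/XO/../XX/..] X move#1: (2,0):+1/OO/XO/X./XX/..*, (2,1):+1/OO/XO/.X/XX/.., (4,0):-1/OO/XO/../XX/X., (4,1):-1/OO/XO/../XX/.X
[OO/XO/X./XX/..] end (terminal -1, O#2); searched OO/XO/../XX/.. to 7

X's best at [OO/XO/../XX/..]: (2,0)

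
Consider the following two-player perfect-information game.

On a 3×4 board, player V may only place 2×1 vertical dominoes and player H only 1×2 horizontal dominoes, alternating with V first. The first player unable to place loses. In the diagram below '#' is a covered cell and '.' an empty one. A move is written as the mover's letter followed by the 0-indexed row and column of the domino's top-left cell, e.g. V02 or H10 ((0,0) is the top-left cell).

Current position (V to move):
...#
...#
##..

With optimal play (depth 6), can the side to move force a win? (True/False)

V winning at [...#/...#/##..]: True

p1 V@[...#/...#/##..]: V00[#..#/#..#/##..]-1 V01[.#.#/.#.#/##..]+1* V02[..##/..##/##..]-1 V12[...#/..##/###.]-1
p2 H@[.#.#/.#.#/##..]: H22[.#.#/.#.#/####]-1*
p3 V@[.#.#/.#.#/####]: V00[##.#/##.#/####]+1* V02[.###/.###/####]+1
p4 H@[##.#/##.#/####] terminal -1; root [...#/...#/##..] d6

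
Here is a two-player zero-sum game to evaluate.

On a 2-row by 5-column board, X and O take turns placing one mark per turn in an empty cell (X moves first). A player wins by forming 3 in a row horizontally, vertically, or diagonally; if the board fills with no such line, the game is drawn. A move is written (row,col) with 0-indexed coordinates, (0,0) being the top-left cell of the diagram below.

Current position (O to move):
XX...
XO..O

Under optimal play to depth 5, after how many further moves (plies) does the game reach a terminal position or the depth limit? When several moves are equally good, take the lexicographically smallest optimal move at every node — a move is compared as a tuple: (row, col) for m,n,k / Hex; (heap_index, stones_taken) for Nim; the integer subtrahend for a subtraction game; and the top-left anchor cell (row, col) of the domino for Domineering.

[XX.../XO..O] O move#1: (0,2):+0/XXO../XO..O*, (0,3):-1/XX.O./XO..O, (0,4):-1/XX..O/XO..O, (1,2):-1/XX.../XOO.O, (1,3):-1/XX.../XO.OO
[XXO../XO..O] X move#2: (0,3):+0/XXOX./XO..O*, (0,4):+0/XXO.X/XO..O, (1,2):+0/XXO../XOX.O, (1,3):+0/XXO../XO.XO
[XXOX./XO..O] O move#3: (0,4):+0/XXOXO/XO..O*, (1,2):+0/XXOX./XOO.O, (1,3):+0/XXOX./XO.OO
[XXOXO/XO..O] X move#4: (1,2):+0/XXOXO/XOX.O*, (1,3):+0/XXOXO/XO.XO
[XXOXO/XOX.O] O move#5: (1,3):+0/XXOXO/XOXOO*
[XXOXO/XOXOO] end (terminal +0, X#6); searched XX.../XO..O to 5

PV length from [XX.../XO..O]: 5 plies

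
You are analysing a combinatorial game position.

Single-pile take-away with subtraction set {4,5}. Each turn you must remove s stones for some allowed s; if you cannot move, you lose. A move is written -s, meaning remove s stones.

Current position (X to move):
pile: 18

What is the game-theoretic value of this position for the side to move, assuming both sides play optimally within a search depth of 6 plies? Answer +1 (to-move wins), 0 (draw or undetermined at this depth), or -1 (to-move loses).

p1 X@[18]: -4[14]-1* -5[13]-1
p2 O@[14]: -4[10]+1* -5[9]+1
p3 X@[10]: -4[6]-1* -5[5]-1
p4 O@[6]: -4[2]+1* -5[1]+1
p5 X@[2] terminal -1; root [18] d6

value(18, X) = -1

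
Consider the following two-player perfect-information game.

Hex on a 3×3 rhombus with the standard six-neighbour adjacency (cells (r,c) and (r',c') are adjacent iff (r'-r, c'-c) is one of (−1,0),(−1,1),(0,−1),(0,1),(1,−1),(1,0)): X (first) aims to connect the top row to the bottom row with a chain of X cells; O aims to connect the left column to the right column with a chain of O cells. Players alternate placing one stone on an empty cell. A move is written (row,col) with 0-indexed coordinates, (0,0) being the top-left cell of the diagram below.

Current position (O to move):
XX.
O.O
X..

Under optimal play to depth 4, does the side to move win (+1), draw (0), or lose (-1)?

value(XX./O.O/X.., O) = +1

[XX./O.O/X..] O move#1: (0,2):-1/XXO/O.O/X.., (1,1):+1/XX./OOO/X..*, (2,1):-1/XX./O.O/XO., (2,2):-1/XX./O.O/X.O
[XX./OOO/X..] end (terminal -1, X#2); searched XX./O.O/X.. to 4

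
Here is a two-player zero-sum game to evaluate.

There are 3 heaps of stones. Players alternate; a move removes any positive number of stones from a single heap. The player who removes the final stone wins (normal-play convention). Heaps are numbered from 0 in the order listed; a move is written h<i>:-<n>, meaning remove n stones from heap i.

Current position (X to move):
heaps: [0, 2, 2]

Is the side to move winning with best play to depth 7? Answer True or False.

ply 1, X at (0,2,2) | h1:-1=-1→(0,1,2)*; h1:-2=-1→(0,0,2); h2:-1=-1→(0,2,1); h2:-2=-1→(0,2,0)
ply 2, O at (0,1,2) | h1:-1=-1→(0,0,2); h2:-1=+1→(0,1,1)*; h2:-2=-1→(0,1,0)
ply 3, X at (0,1,1) | h1:-1=-1→(0,0,1)*; h2:-1=-1→(0,1,0)
ply 4, O at (0,0,1) | h2:-1=+1→(0,0,0)*
ply 5: (0,0,0) is terminal -1 (X); from (0,2,2) depth 7

X winning at [(0,2,2)]: False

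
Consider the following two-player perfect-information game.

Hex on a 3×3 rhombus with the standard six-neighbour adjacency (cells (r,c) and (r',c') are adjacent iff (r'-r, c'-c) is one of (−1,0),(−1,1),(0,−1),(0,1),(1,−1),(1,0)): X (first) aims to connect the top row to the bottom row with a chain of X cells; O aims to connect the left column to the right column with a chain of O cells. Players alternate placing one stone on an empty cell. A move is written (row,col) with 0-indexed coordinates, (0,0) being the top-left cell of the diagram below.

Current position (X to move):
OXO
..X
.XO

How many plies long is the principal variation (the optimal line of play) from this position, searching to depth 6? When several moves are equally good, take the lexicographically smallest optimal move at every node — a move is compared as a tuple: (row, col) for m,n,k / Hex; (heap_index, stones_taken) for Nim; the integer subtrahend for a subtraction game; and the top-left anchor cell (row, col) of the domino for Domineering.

PV length from [OXO/..X/.XO]: 3 plies

ply 1, X at OXO/..X/.XO | (1,0)=+1→OXO/X.X/.XO*; (1,1)=+1→OXO/.XX/.XO; (2,0)=+1→OXO/..X/XXO
ply 2, O at OXO/X.X/.XO | (1,1)=-1→OXO/XOX/.XO*; (2,0)=-1→OXO/X.X/OXO
ply 3, X at OXO/XOX/.XO | (2,0)=+1→OXO/XOX/XXO*
ply 4: OXO/XOX/XXO is terminal -1 (O); from OXO/..X/.XO depth 6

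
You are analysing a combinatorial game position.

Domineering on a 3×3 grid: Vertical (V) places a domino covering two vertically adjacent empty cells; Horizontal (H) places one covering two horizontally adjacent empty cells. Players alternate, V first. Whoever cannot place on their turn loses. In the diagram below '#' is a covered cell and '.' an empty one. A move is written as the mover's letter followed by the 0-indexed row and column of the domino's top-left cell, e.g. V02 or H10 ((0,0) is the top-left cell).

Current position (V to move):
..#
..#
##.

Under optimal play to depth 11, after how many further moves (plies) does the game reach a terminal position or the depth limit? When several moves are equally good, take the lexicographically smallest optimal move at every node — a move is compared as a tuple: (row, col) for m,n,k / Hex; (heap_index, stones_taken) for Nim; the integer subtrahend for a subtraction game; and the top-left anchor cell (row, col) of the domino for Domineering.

PV length from [..#/..#/##.]: 1 ply

p1 V@[..#/..#/##.]: V00[#.#/#.#/##.]+1* V01[.##/.##/##.]+1
p2 H@[#.#/#.#/##.] terminal -1; root [..#/..#/##.] d11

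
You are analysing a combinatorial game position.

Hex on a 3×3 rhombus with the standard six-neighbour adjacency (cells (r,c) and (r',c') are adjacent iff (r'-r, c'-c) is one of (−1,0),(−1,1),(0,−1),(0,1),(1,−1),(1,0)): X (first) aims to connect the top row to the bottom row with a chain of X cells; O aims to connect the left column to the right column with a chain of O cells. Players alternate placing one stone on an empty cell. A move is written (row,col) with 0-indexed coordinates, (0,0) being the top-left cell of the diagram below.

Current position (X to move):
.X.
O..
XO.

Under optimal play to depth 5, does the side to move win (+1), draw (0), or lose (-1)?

[.X./O../XO.] X move#1: (0,0):-1/XX./O../XO., (0,2):-1/.XX/O../XO., (1,1):+1/.X./OX./XO.*, (1,2):-1/.X./O.X/XO., (2,2):-1/.X./O../XOX
[.X./OX./XO.] end (terminal -1, O#2); searched .X./O../XO. to 5

value(.X./O../XO., X) = +1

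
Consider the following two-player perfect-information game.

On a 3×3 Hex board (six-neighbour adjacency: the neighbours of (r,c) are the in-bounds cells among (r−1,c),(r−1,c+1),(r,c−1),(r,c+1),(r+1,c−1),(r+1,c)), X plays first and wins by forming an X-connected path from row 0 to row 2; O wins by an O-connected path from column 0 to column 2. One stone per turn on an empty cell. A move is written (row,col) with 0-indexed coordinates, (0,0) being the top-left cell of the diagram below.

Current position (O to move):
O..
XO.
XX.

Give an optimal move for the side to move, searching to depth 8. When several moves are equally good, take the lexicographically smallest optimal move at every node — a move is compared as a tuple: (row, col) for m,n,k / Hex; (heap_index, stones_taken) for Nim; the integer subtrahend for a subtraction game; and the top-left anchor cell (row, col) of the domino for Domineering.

O's best at [O../XO./XX.]: (0,1)

[O../XO./XX.] O move#1: (0,1):+1/OO./XO./XX.*, (0,2):-1/O.O/XO./XX., (1,2):-1/O../XOO/XX., (2,2):-1/O../XO./XXO
[OO./XO./XX.] X move#2: (0,2):-1/OOX/XO./XX.*, (1,2):-1/OO./XOX/XX., (2,2):-1/OO./XO./XXX
[OOX/XO./XX.] O move#3: (1,2):+1/OOX/XOO/XX.*, (2,2):-1/OOX/XO./XXO
[OOX/XOO/XX.] end (terminal -1, X#4); searched O../XO./XX. to 8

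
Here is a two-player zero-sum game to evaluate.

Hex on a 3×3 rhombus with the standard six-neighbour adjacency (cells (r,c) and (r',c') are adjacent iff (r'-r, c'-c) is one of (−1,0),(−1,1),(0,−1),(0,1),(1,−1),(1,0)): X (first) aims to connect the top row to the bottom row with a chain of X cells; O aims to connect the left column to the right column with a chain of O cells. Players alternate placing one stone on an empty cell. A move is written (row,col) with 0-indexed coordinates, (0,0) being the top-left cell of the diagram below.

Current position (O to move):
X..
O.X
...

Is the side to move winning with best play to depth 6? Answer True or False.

O winning at [X../O.X/...]: True

[X../O.X/...] O move#1: (0,1):-1/XO./O.X/..., (0,2):+1/X.O/O.X/...*, (1,1):-1/X../OOX/..., (2,0):-1/X../O.X/O.., (2,1):-1/X../O.X/.O., (2,2):-1/X../O.X/..O
[X.O/O.X/...] X move#2: (0,1):-1/XXO/O.X/...*, (1,1):-1/X.O/OXX/..., (2,0):-1/X.O/O.X/X.., (2,1):-1/X.O/O.X/.X., (2,2):-1/X.O/O.X/..X
[XXO/O.X/...] O move#3: (1,1):+1/XXO/OOX/...*, (2,0):-1/XXO/O.X/O.., (2,1):-1/XXO/O.X/.O., (2,2):-1/XXO/O.X/..O
[XXO/OOX/...] end (terminal -1, X#4); searched X../O.X/... to 6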